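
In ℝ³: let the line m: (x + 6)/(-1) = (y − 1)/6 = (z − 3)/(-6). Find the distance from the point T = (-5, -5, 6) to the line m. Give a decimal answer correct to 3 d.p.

2.136

m has direction (-1, 6, -6) through (-6, 1, 3).
Taking (-6, 1, 3) on m with direction v = (-1, 6, -6): w = T − (-6, 1, 3) = (1, -6, 3), and w × v = (18, 3, 0).
Distance = |w × v| / |v| = √333 / √73 ≈ 2.136.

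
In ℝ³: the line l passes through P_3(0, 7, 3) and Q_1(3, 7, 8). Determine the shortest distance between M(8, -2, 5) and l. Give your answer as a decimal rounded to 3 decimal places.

A direction vector for l is Q_1 − P_3 = (3, 0, 5).
Taking (0, 7, 3) on l with direction v = (3, 0, 5): w = M − (0, 7, 3) = (8, -9, 2), and w × v = (-45, -34, 27).
Distance = |w × v| / |v| = √3910 / √34 ≈ 10.724.

10.724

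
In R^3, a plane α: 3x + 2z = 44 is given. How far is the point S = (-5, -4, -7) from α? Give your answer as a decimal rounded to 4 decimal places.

20.2466

n·S − d = (3)·(-5) + (0)·(-4) + (2)·(-7) − 44 = -73; |n| = √13.
Distance = |-73| / √13 = 73/√13 ≈ 20.2466.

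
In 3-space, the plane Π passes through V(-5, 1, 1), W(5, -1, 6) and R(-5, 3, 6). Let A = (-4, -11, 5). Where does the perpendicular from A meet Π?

(0, -1, 1)

VW = (10, -2, 5), VR = (0, 2, 5); a normal to Π is VW × VR = (-20, -50, 20).
Using V: Π has equation -20x - 50y + 20z = 70.
Foot = A − λn with λ = (n·A − d)/|n|² = (730 − 70)/3300 = 1/5.
Foot = (-4, -11, 5) − (1/5)·(-20, -50, 20) = (0, -1, 1).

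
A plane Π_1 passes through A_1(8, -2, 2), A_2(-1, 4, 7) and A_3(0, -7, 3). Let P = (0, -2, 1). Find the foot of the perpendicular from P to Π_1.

A_1A_2 = (-9, 6, 5), A_1A_3 = (-8, -5, 1); a normal to Π_1 is A_1A_2 × A_1A_3 = (31, -31, 93).
Using A_1: Π_1 has equation 31x - 31y + 93z = 496.
Foot = P − λn with λ = (n·P − d)/|n|² = (155 − 496)/10571 = -1/31.
Foot = (0, -2, 1) − (-1/31)·(31, -31, 93) = (1, -3, 4).

(1, -3, 4)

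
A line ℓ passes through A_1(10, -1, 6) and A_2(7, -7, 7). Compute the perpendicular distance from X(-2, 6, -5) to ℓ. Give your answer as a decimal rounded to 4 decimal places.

A direction vector for ℓ is A_2 − A_1 = (-3, -6, 1).
Taking (10, -1, 6) on ℓ with direction v = (-3, -6, 1): w = X − (10, -1, 6) = (-12, 7, -11), and w × v = (-59, 45, 93).
Distance = |w × v| / |v| = √14155 / √46 ≈ 17.5419.

17.5419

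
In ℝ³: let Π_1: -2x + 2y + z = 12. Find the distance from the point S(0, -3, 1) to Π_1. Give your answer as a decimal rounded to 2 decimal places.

n·S − d = (-2)·(0) + (2)·(-3) + (1)·(1) − 12 = -17; |n| = √9.
Distance = |-17| / √9 = 17/√9 ≈ 5.67.

5.67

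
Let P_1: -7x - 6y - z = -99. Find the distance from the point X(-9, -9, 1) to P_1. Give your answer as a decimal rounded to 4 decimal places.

n·X − d = (-7)·(-9) + (-6)·(-9) + (-1)·(1) − (-99) = 215; |n| = √86.
Distance = |215| / √86 = 215/√86 ≈ 23.1840.

23.1840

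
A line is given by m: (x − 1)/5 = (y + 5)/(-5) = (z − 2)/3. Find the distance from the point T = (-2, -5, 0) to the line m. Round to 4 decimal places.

m has direction (5, -5, 3) through (1, -5, 2).
Taking (1, -5, 2) on m with direction v = (5, -5, 3): w = T − (1, -5, 2) = (-3, 0, -2), and w × v = (-10, -1, 15).
Distance = |w × v| / |v| = √326 / √59 ≈ 2.3506.

2.3506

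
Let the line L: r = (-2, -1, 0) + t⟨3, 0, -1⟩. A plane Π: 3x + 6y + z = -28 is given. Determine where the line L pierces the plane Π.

(-8, -1, 2)

Substitute r = (-2, -1, 0) + t(3, 0, -1) into the plane: -12 + 8t = -28, so t = -2.
Intersection: (-2, -1, 0) + (-2)·(3, 0, -1) = (-8, -1, 2).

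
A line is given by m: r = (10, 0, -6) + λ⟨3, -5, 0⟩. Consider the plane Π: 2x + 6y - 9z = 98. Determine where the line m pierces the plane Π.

Substitute r = (10, 0, -6) + t(3, -5, 0) into the plane: 74 + (-24)t = 98, so t = -1.
Intersection: (10, 0, -6) + (-1)·(3, -5, 0) = (7, 5, -6).

(7, 5, -6)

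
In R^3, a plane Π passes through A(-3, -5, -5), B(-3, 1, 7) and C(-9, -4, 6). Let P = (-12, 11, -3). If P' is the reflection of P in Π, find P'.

(6, -13, 9)

AB = (0, 6, 12), AC = (-6, 1, 11); a normal to Π is AB × AC = (54, -72, 36).
Using A: Π has equation 54x - 72y + 36z = 18.
λ = (n·P − d)/|n|² = (-1548 − 18)/9396 = -1/6.
Reflection = P − 2λn = (-12, 11, -3) − (-1/3)·(54, -72, 36) = (6, -13, 9).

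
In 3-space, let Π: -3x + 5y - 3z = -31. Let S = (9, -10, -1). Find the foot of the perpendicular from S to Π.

Foot = S − λn with λ = (n·S − d)/|n|² = (-74 − (-31))/43 = -1.
Foot = (9, -10, -1) − (-1)·(-3, 5, -3) = (6, -5, -4).

(6, -5, -4)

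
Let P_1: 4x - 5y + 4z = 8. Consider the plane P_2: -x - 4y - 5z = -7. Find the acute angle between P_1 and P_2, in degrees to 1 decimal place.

cos θ = |n₁·n₂| / (|n₁||n₂|) = |-4| / (√57 · √42).
θ = arccos(0.08175) ≈ 85.3°.

85.3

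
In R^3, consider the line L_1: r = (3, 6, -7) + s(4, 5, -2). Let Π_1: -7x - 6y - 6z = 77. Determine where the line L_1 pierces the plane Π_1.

(-5, -4, -3)

Substitute r = (3, 6, -7) + t(4, 5, -2) into the plane: -15 + (-46)t = 77, so t = -2.
Intersection: (3, 6, -7) + (-2)·(4, 5, -2) = (-5, -4, -3).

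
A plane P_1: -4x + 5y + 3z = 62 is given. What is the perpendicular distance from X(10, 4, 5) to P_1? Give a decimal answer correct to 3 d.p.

9.475

n·X − d = (-4)·(10) + (5)·(4) + (3)·(5) − 62 = -67; |n| = √50.
Distance = |-67| / √50 = 67/√50 ≈ 9.475.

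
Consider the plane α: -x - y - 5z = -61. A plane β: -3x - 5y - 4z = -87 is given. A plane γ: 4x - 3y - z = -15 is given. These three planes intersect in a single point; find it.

Solving the 3×3 linear system -x - y - 5z = -61, -3x - 5y - 4z = -87, 4x - 3y - z = -15 (e.g. by elimination or Cramer's rule, determinant = -119) gives (4, 7, 10).

(4, 7, 10)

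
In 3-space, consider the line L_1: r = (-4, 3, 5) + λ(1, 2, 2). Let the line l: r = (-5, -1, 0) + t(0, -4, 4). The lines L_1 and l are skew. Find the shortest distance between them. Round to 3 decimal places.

Common perpendicular direction n = (1, 2, 2) × (0, -4, 4) = (16, -4, -4).
With w = (-5, -1, 0) − (-4, 3, 5) = (-1, -4, -5), w · n = 20.
Distance = |w · n| / |n| = |20| / √288 ≈ 1.179.

1.179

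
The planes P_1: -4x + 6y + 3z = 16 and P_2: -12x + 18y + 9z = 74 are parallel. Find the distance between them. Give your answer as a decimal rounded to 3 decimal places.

Rescale P_2 by 1/3: -4x + 6y + 3z = 74/3. Then distance = |16 − (74/3)| / √61 ≈ 1.110.

1.110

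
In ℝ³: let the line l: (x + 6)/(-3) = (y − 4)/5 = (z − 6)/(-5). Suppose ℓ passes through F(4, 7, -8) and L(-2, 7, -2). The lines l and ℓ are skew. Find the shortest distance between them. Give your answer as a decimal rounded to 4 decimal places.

l has direction (-3, 5, -5) through (-6, 4, 6).
A direction vector for ℓ is L − F = (-6, 0, 6).
Common perpendicular direction n = (-3, 5, -5) × (-6, 0, 6) = (30, 48, 30).
With w = (4, 7, -8) − (-6, 4, 6) = (10, 3, -14), w · n = 24.
Distance = |w · n| / |n| = |24| / √4104 ≈ 0.3746.

0.3746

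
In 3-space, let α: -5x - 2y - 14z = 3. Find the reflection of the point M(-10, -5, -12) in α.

(0, -1, 16)

λ = (n·M − d)/|n|² = (228 − 3)/225 = 1.
Reflection = M − 2λn = (-10, -5, -12) − 2·(-5, -2, -14) = (0, -1, 16).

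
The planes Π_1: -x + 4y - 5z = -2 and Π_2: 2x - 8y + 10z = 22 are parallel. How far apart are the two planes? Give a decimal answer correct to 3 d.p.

1.389

Rescale Π_2 by 1/(-2): -x + 4y - 5z = -11. Then distance = |-2 − (-11)| / √42 ≈ 1.389.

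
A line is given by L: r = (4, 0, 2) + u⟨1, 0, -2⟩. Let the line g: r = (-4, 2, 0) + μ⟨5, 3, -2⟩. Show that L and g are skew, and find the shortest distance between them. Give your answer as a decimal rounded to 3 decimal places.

Common perpendicular direction n = (1, 0, -2) × (5, 3, -2) = (6, -8, 3).
With w = (-4, 2, 0) − (4, 0, 2) = (-8, 2, -2), w · n = -70.
Since n ≠ 0 the lines are not parallel, and w · n = -70 ≠ 0 so they do not intersect; hence they are skew.
Distance = |w · n| / |n| = |-70| / √109 ≈ 6.705.

6.705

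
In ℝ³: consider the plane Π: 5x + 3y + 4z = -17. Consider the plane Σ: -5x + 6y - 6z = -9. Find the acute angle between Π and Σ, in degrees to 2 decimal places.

63.57

cos θ = |n₁·n₂| / (|n₁||n₂|) = |-31| / (√50 · √97).
θ = arccos(0.44513) ≈ 63.57°.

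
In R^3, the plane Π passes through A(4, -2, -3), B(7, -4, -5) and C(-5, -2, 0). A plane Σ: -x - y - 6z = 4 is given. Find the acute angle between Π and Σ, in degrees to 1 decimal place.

AB = (3, -2, -2), AC = (-9, 0, 3); a normal to Π is AB × AC = (-6, 9, -18).
Using A: Π has equation -6x + 9y - 18z = 12.
cos θ = |n₁·n₂| / (|n₁||n₂|) = |105| / (√441 · √38).
θ = arccos(0.81111) ≈ 35.8°.

35.8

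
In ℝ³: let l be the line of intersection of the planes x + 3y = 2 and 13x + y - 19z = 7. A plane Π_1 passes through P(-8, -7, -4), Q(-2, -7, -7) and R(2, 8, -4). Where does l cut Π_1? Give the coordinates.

(-4, 2, -3)

Direction of l: (1, 3, 0) × (13, 1, -19) = (-57, 19, -38).
A point on l: solving the two plane equations with x = -10 gives (-10, 4, -7).
PQ = (6, 0, -3), PR = (10, 15, 0); a normal to Π_1 is PQ × PR = (45, -30, 90).
Using P: Π_1 has equation 45x - 30y + 90z = -510.
Substitute r = (-10, 4, -7) + t(-57, 19, -38) into the plane: -1200 + (-6555)t = -510, so t = -2/19.
Intersection: (-10, 4, -7) + (-2/19)·(-57, 19, -38) = (-4, 2, -3).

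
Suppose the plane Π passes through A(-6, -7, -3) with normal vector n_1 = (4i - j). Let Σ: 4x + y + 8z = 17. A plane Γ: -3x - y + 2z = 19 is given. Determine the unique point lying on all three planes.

Π: n_1·r = n_1·A gives 4x - y = -17.
Solving the 3×3 linear system 4x - y = -17, 4x + y + 8z = 17, -3x - y + 2z = 19 (e.g. by elimination or Cramer's rule, determinant = 72) gives (-4, 1, 4).

(-4, 1, 4)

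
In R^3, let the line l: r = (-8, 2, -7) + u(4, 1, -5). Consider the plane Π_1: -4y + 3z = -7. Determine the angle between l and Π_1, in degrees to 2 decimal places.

sin θ = |n·v| / (|n||v|) = |-19| / (√25 · √42) = 0.58635.
θ ≈ 35.90°.

35.90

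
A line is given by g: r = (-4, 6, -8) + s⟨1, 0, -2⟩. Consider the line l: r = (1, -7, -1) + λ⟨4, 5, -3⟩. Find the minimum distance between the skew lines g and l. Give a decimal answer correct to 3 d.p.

12.247

Common perpendicular direction n = (1, 0, -2) × (4, 5, -3) = (10, -5, 5).
With w = (1, -7, -1) − (-4, 6, -8) = (5, -13, 7), w · n = 150.
Distance = |w · n| / |n| = |150| / √150 ≈ 12.247.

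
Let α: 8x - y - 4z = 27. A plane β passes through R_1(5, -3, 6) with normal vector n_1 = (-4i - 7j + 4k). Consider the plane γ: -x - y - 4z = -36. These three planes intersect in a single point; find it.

(7, -3, 8)

β: n_1·r = n_1·R_1 gives -4x - 7y + 4z = 25.
Solving the 3×3 linear system 8x - y - 4z = 27, -4x - 7y + 4z = 25, -x - y - 4z = -36 (e.g. by elimination or Cramer's rule, determinant = 288) gives (7, -3, 8).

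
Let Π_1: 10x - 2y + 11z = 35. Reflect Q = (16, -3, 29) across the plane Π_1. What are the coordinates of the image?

λ = (n·Q − d)/|n|² = (485 − 35)/225 = 2.
Reflection = Q − 2λn = (16, -3, 29) − 4·(10, -2, 11) = (-24, 5, -15).

(-24, 5, -15)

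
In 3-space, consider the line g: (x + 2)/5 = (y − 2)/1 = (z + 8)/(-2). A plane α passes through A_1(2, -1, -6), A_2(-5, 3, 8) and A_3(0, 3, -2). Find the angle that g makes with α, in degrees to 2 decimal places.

40.78

g has direction (5, 1, -2) through (-2, 2, -8).
A_1A_2 = (-7, 4, 14), A_1A_3 = (-2, 4, 4); a normal to α is A_1A_2 × A_1A_3 = (-40, 0, -20).
Using A_1: α has equation -40x - 20z = 40.
sin θ = |n·v| / (|n||v|) = |-160| / (√2000 · √30) = 0.65320.
θ ≈ 40.78°.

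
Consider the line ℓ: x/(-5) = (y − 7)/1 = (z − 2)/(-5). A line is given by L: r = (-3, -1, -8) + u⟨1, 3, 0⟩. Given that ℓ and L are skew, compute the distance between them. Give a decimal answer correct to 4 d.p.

6.8906

ℓ has direction (-5, 1, -5) through (0, 7, 2).
Common perpendicular direction n = (-5, 1, -5) × (1, 3, 0) = (15, -5, -16).
With w = (-3, -1, -8) − (0, 7, 2) = (-3, -8, -10), w · n = 155.
Distance = |w · n| / |n| = |155| / √506 ≈ 6.8906.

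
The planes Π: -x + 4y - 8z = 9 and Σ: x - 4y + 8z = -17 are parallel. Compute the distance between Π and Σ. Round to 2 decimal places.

0.89

Rescale Σ by 1/(-1): -x + 4y - 8z = 17. Then distance = |9 − 17| / √81 ≈ 0.89.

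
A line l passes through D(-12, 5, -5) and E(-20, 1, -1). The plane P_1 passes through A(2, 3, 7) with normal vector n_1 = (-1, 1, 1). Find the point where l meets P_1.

(-8, 7, -7)

A direction vector for l is E − D = (-8, -4, 4).
P_1: n_1·r = n_1·A gives -x + y + z = 8.
Substitute r = (-12, 5, -5) + t(-8, -4, 4) into the plane: 12 + 8t = 8, so t = -1/2.
Intersection: (-12, 5, -5) + (-1/2)·(-8, -4, 4) = (-8, 7, -7).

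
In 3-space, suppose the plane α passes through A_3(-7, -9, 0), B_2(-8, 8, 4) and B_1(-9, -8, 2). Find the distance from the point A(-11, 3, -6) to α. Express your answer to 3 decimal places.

8.667

A_3B_2 = (-1, 17, 4), A_3B_1 = (-2, 1, 2); a normal to α is A_3B_2 × A_3B_1 = (30, -6, 33).
Using A_3: α has equation 30x - 6y + 33z = -156.
n·A − d = (30)·(-11) + (-6)·(3) + (33)·(-6) − (-156) = -390; |n| = √2025.
Distance = |-390| / √2025 = 390/√2025 ≈ 8.667.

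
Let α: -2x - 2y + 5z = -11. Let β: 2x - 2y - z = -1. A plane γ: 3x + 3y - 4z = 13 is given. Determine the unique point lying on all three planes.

Solving the 3×3 linear system -2x - 2y + 5z = -11, 2x - 2y - z = -1, 3x + 3y - 4z = 13 (e.g. by elimination or Cramer's rule, determinant = 28) gives (1, 2, -1).

(1, 2, -1)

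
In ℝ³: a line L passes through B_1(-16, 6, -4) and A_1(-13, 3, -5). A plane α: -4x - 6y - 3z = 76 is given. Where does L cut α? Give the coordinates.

A direction vector for L is A_1 − B_1 = (3, -3, -1).
Substitute r = (-16, 6, -4) + t(3, -3, -1) into the plane: 40 + 9t = 76, so t = 4.
Intersection: (-16, 6, -4) + 4·(3, -3, -1) = (-4, -6, -8).

(-4, -6, -8)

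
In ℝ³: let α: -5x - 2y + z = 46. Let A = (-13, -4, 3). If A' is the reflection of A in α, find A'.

(-3, 0, 1)

λ = (n·A − d)/|n|² = (76 − 46)/30 = 1.
Reflection = A − 2λn = (-13, -4, 3) − 2·(-5, -2, 1) = (-3, 0, 1).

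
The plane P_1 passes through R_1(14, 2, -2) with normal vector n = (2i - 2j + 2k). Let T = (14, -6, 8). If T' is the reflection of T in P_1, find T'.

P_1: n·r = n·R_1 gives 2x - 2y + 2z = 20.
λ = (n·T − d)/|n|² = (56 − 20)/12 = 3.
Reflection = T − 2λn = (14, -6, 8) − 6·(2, -2, 2) = (2, 6, -4).

(2, 6, -4)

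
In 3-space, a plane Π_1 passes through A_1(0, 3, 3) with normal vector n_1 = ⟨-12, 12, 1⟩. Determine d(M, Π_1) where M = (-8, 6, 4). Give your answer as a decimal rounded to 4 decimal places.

Π_1: n_1·r = n_1·A_1 gives -12x + 12y + z = 39.
n·M − d = (-12)·(-8) + (12)·(6) + (1)·(4) − 39 = 133; |n| = √289.
Distance = |133| / √289 = 133/√289 ≈ 7.8235.

7.8235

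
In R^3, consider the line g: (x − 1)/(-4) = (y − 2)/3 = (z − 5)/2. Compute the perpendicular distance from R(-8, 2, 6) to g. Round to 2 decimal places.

g has direction (-4, 3, 2) through (1, 2, 5).
Taking (1, 2, 5) on g with direction v = (-4, 3, 2): w = R − (1, 2, 5) = (-9, 0, 1), and w × v = (-3, 14, -27).
Distance = |w × v| / |v| = √934 / √29 ≈ 5.68.

5.68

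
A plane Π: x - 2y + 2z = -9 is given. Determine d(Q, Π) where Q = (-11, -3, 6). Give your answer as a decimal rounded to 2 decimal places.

n·Q − d = (1)·(-11) + (-2)·(-3) + (2)·(6) − (-9) = 16; |n| = √9.
Distance = |16| / √9 = 16/√9 ≈ 5.33.

5.33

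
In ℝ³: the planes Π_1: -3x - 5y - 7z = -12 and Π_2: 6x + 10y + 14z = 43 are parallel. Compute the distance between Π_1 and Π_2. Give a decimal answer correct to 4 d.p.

Rescale Π_2 by 1/(-2): -3x - 5y - 7z = -43/2. Then distance = |-12 − (-43/2)| / √83 ≈ 1.0428.

1.0428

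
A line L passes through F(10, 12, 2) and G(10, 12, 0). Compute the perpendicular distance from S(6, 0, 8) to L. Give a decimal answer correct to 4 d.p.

A direction vector for L is G − F = (0, 0, -2).
Taking (10, 12, 2) on L with direction v = (0, 0, -2): w = S − (10, 12, 2) = (-4, -12, 6), and w × v = (24, -8, 0).
Distance = |w × v| / |v| = √640 / √4 ≈ 12.6491.

12.6491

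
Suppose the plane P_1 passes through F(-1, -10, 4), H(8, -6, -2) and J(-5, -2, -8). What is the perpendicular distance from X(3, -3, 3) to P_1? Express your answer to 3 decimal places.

FH = (9, 4, -6), FJ = (-4, 8, -12); a normal to P_1 is FH × FJ = (0, 132, 88).
Using F: P_1 has equation 132y + 88z = -968.
n·X − d = (0)·(3) + (132)·(-3) + (88)·(3) − (-968) = 836; |n| = √25168.
Distance = |836| / √25168 = 836/√25168 ≈ 5.270.

5.270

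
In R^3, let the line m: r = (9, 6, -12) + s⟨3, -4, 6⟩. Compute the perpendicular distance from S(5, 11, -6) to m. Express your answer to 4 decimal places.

8.7600

Taking (9, 6, -12) on m with direction v = (3, -4, 6): w = S − (9, 6, -12) = (-4, 5, 6), and w × v = (54, 42, 1).
Distance = |w × v| / |v| = √4681 / √61 ≈ 8.7600.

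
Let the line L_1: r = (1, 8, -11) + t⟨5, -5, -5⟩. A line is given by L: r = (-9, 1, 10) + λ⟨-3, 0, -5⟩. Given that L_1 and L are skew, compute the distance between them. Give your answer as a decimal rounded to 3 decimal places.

17.072

Common perpendicular direction n = (5, -5, -5) × (-3, 0, -5) = (25, 40, -15).
With w = (-9, 1, 10) − (1, 8, -11) = (-10, -7, 21), w · n = -845.
Distance = |w · n| / |n| = |-845| / √2450 ≈ 17.072.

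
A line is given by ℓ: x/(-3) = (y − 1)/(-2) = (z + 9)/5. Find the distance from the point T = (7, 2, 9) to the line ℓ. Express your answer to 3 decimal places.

ℓ has direction (-3, -2, 5) through (0, 1, -9).
Taking (0, 1, -9) on ℓ with direction v = (-3, -2, 5): w = T − (0, 1, -9) = (7, 1, 18), and w × v = (41, -89, -11).
Distance = |w × v| / |v| = √9723 / √38 ≈ 15.996.

15.996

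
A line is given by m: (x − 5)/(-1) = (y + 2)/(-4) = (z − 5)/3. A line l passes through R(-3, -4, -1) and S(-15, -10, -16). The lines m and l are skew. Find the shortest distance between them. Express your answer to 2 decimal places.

m has direction (-1, -4, 3) through (5, -2, 5).
A direction vector for l is S − R = (-12, -6, -15).
Common perpendicular direction n = (-1, -4, 3) × (-12, -6, -15) = (78, -51, -42).
With w = (-3, -4, -1) − (5, -2, 5) = (-8, -2, -6), w · n = -270.
Distance = |w · n| / |n| = |-270| / √10449 ≈ 2.64.

2.64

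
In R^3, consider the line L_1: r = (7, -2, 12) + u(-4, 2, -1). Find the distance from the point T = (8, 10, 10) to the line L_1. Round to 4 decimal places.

11.2229

Taking (7, -2, 12) on L_1 with direction v = (-4, 2, -1): w = T − (7, -2, 12) = (1, 12, -2), and w × v = (-8, 9, 50).
Distance = |w × v| / |v| = √2645 / √21 ≈ 11.2229.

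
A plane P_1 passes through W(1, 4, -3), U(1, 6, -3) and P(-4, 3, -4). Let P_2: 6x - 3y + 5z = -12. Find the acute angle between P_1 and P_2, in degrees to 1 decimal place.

63.6

WU = (0, 2, 0), WP = (-5, -1, -1); a normal to P_1 is WU × WP = (-2, 0, 10).
Using W: P_1 has equation -2x + 10z = -32.
cos θ = |n₁·n₂| / (|n₁||n₂|) = |38| / (√104 · √70).
θ = arccos(0.44537) ≈ 63.6°.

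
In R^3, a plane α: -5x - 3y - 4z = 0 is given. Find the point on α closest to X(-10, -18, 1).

(0, -12, 9)

Foot = X − λn with λ = (n·X − d)/|n|² = (100 − 0)/50 = 2.
Foot = (-10, -18, 1) − 2·(-5, -3, -4) = (0, -12, 9).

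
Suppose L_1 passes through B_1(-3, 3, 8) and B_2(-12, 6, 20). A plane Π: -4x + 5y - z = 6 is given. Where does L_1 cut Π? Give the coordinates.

(0, 2, 4)

A direction vector for L_1 is B_2 − B_1 = (-9, 3, 12).
Substitute r = (-3, 3, 8) + t(-9, 3, 12) into the plane: 19 + 39t = 6, so t = -1/3.
Intersection: (-3, 3, 8) + (-1/3)·(-9, 3, 12) = (0, 2, 4).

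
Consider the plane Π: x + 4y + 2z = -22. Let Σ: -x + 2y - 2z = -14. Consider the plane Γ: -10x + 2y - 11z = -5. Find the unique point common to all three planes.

Solving the 3×3 linear system x + 4y + 2z = -22, -x + 2y - 2z = -14, -10x + 2y - 11z = -5 (e.g. by elimination or Cramer's rule, determinant = 54) gives (-4, -6, 3).

(-4, -6, 3)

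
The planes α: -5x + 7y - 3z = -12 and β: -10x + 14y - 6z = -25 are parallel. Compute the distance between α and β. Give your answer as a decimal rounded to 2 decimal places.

0.05

Rescale β by 1/2: -5x + 7y - 3z = -25/2. Then distance = |-12 − (-25/2)| / √83 ≈ 0.05.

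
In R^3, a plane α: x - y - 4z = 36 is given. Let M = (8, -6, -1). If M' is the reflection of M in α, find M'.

(10, -8, -9)

λ = (n·M − d)/|n|² = (18 − 36)/18 = -1.
Reflection = M − 2λn = (8, -6, -1) − (-2)·(1, -1, -4) = (10, -8, -9).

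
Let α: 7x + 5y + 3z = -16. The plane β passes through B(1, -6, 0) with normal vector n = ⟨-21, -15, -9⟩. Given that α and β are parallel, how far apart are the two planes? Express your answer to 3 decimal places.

0.768

β: n·r = n·B gives -21x - 15y - 9z = 69.
Rescale β by 1/(-3): 7x + 5y + 3z = -23. Then distance = |-16 − (-23)| / √83 ≈ 0.768.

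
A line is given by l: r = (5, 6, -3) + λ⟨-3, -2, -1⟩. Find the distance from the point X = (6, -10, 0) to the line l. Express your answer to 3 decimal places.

14.755

Taking (5, 6, -3) on l with direction v = (-3, -2, -1): w = X − (5, 6, -3) = (1, -16, 3), and w × v = (22, -8, -50).
Distance = |w × v| / |v| = √3048 / √14 ≈ 14.755.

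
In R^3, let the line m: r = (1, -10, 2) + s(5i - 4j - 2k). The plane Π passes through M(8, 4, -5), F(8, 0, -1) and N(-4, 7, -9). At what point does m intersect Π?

(-4, -6, 4)

MF = (0, -4, 4), MN = (-12, 3, -4); a normal to Π is MF × MN = (4, -48, -48).
Using M: Π has equation 4x - 48y - 48z = 80.
Substitute r = (1, -10, 2) + t(5, -4, -2) into the plane: 388 + 308t = 80, so t = -1.
Intersection: (1, -10, 2) + (-1)·(5, -4, -2) = (-4, -6, 4).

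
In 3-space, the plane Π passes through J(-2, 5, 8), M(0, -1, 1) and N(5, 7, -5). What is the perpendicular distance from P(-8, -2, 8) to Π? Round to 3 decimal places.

3.710

JM = (2, -6, -7), JN = (7, 2, -13); a normal to Π is JM × JN = (92, -23, 46).
Using J: Π has equation 92x - 23y + 46z = 69.
n·P − d = (92)·(-8) + (-23)·(-2) + (46)·(8) − 69 = -391; |n| = √11109.
Distance = |-391| / √11109 = 391/√11109 ≈ 3.710.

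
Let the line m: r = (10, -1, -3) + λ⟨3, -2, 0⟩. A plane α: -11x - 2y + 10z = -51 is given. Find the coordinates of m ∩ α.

Substitute r = (10, -1, -3) + t(3, -2, 0) into the plane: -138 + (-29)t = -51, so t = -3.
Intersection: (10, -1, -3) + (-3)·(3, -2, 0) = (1, 5, -3).

(1, 5, -3)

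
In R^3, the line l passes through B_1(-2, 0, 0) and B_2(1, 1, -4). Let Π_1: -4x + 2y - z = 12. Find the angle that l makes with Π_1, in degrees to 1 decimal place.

A direction vector for l is B_2 − B_1 = (3, 1, -4).
sin θ = |n·v| / (|n||v|) = |-6| / (√21 · √26) = 0.25678.
θ ≈ 14.9°.

14.9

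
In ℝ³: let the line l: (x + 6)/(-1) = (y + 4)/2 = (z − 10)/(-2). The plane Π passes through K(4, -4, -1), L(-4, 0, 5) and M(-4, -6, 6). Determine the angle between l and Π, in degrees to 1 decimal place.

39.4

l has direction (-1, 2, -2) through (-6, -4, 10).
KL = (-8, 4, 6), KM = (-8, -2, 7); a normal to Π is KL × KM = (40, 8, 48).
Using K: Π has equation 40x + 8y + 48z = 80.
sin θ = |n·v| / (|n||v|) = |-120| / (√3968 · √9) = 0.63500.
θ ≈ 39.4°.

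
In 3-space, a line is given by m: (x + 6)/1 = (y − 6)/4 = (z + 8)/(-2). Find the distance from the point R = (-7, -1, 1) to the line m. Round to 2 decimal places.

5.08

m has direction (1, 4, -2) through (-6, 6, -8).
Taking (-6, 6, -8) on m with direction v = (1, 4, -2): w = R − (-6, 6, -8) = (-1, -7, 9), and w × v = (-22, 7, 3).
Distance = |w × v| / |v| = √542 / √21 ≈ 5.08.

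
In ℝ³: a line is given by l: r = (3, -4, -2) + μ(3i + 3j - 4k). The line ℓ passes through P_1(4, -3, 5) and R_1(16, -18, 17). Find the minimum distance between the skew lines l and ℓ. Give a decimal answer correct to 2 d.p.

5.67

A direction vector for ℓ is R_1 − P_1 = (12, -15, 12).
Common perpendicular direction n = (3, 3, -4) × (12, -15, 12) = (-24, -84, -81).
With w = (4, -3, 5) − (3, -4, -2) = (1, 1, 7), w · n = -675.
Distance = |w · n| / |n| = |-675| / √14193 ≈ 5.67.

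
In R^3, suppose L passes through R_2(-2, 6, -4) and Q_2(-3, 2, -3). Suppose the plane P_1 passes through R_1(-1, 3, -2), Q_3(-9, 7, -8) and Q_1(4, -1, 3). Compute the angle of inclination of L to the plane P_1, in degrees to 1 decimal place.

20.5

A direction vector for L is Q_2 − R_2 = (-1, -4, 1).
R_1Q_3 = (-8, 4, -6), R_1Q_1 = (5, -4, 5); a normal to P_1 is R_1Q_3 × R_1Q_1 = (-4, 10, 12).
Using R_1: P_1 has equation -4x + 10y + 12z = 10.
sin θ = |n·v| / (|n||v|) = |-24| / (√260 · √18) = 0.35082.
θ ≈ 20.5°.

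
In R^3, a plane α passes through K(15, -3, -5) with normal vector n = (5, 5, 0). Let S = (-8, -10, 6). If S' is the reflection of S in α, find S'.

α: n·r = n·K gives 5x + 5y = 60.
λ = (n·S − d)/|n|² = (-90 − 60)/50 = -3.
Reflection = S − 2λn = (-8, -10, 6) − (-6)·(5, 5, 0) = (22, 20, 6).

(22, 20, 6)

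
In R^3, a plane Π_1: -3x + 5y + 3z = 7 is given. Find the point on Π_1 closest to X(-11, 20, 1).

Foot = X − λn with λ = (n·X − d)/|n|² = (136 − 7)/43 = 3.
Foot = (-11, 20, 1) − 3·(-3, 5, 3) = (-2, 5, -8).

(-2, 5, -8)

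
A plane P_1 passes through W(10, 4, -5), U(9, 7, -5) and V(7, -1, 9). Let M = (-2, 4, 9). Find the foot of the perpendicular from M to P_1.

WU = (-1, 3, 0), WV = (-3, -5, 14); a normal to P_1 is WU × WV = (42, 14, 14).
Using W: P_1 has equation 42x + 14y + 14z = 406.
Foot = M − λn with λ = (n·M − d)/|n|² = (98 − 406)/2156 = -1/7.
Foot = (-2, 4, 9) − (-1/7)·(42, 14, 14) = (4, 6, 11).

(4, 6, 11)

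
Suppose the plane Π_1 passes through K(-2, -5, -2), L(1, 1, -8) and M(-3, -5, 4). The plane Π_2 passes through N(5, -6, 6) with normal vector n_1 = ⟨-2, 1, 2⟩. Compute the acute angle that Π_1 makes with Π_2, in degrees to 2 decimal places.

51.34

KL = (3, 6, -6), KM = (-1, 0, 6); a normal to Π_1 is KL × KM = (36, -12, 6).
Using K: Π_1 has equation 36x - 12y + 6z = -24.
Π_2: n_1·r = n_1·N gives -2x + y + 2z = -4.
cos θ = |n₁·n₂| / (|n₁||n₂|) = |-72| / (√1476 · √9).
θ = arccos(0.62470) ≈ 51.34°.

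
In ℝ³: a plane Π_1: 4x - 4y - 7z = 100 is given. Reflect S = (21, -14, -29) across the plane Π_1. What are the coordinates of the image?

(-3, 10, 13)

λ = (n·S − d)/|n|² = (343 − 100)/81 = 3.
Reflection = S − 2λn = (21, -14, -29) − 6·(4, -4, -7) = (-3, 10, 13).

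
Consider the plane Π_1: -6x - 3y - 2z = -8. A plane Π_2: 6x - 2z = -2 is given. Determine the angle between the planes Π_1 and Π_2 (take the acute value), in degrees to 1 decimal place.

43.7

cos θ = |n₁·n₂| / (|n₁||n₂|) = |-32| / (√49 · √40).
θ = arccos(0.72281) ≈ 43.7°.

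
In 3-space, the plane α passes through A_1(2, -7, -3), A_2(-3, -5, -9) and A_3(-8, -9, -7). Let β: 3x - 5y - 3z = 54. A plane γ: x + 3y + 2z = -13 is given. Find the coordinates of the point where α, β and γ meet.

A_1A_2 = (-5, 2, -6), A_1A_3 = (-10, -2, -4); a normal to α is A_1A_2 × A_1A_3 = (-20, 40, 30).
Using A_1: α has equation -20x + 40y + 30z = -410.
Solving the 3×3 linear system -20x + 40y + 30z = -410, 3x - 5y - 3z = 54, x + 3y + 2z = -13 (e.g. by elimination or Cramer's rule, determinant = 80) gives (7, -6, -1).

(7, -6, -1)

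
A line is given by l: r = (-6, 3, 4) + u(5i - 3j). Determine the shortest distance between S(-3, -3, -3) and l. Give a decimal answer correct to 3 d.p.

7.872

Taking (-6, 3, 4) on l with direction v = (5, -3, 0): w = S − (-6, 3, 4) = (3, -6, -7), and w × v = (-21, -35, 21).
Distance = |w × v| / |v| = √2107 / √34 ≈ 7.872.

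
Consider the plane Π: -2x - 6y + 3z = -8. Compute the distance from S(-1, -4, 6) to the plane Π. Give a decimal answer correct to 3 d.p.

n·S − d = (-2)·(-1) + (-6)·(-4) + (3)·(6) − (-8) = 52; |n| = √49.
Distance = |52| / √49 = 52/√49 ≈ 7.429.

7.429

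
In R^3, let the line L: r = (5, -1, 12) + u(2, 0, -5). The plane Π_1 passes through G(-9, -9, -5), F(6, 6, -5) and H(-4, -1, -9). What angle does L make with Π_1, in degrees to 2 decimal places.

GF = (15, 15, 0), GH = (5, 8, -4); a normal to Π_1 is GF × GH = (-60, 60, 45).
Using G: Π_1 has equation -60x + 60y + 45z = -225.
sin θ = |n·v| / (|n||v|) = |-345| / (√9225 · √29) = 0.66702.
θ ≈ 41.84°.

41.84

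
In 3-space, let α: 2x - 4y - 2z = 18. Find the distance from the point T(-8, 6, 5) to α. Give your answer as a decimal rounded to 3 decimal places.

13.880

n·T − d = (2)·(-8) + (-4)·(6) + (-2)·(5) − 18 = -68; |n| = √24.
Distance = |-68| / √24 = 68/√24 ≈ 13.880.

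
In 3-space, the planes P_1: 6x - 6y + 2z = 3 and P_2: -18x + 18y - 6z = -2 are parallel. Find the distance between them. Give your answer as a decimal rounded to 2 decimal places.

Rescale P_2 by 1/(-3): 6x - 6y + 2z = 2/3. Then distance = |3 − (2/3)| / √76 ≈ 0.27.

0.27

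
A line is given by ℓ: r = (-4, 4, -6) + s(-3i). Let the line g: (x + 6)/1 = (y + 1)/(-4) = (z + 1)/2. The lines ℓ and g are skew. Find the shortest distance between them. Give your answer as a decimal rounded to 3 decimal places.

2.236

g has direction (1, -4, 2) through (-6, -1, -1).
Common perpendicular direction n = (-3, 0, 0) × (1, -4, 2) = (0, 6, 12).
With w = (-6, -1, -1) − (-4, 4, -6) = (-2, -5, 5), w · n = 30.
Distance = |w · n| / |n| = |30| / √180 ≈ 2.236.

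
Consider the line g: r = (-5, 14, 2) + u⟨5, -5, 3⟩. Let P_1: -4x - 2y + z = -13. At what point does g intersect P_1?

(0, 9, 5)

Substitute r = (-5, 14, 2) + t(5, -5, 3) into the plane: -6 + (-7)t = -13, so t = 1.
Intersection: (-5, 14, 2) + 1·(5, -5, 3) = (0, 9, 5).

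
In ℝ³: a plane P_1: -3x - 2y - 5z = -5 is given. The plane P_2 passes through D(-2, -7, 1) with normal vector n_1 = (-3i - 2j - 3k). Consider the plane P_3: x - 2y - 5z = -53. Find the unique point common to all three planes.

P_2: n_1·r = n_1·D gives -3x - 2y - 3z = 17.
Solving the 3×3 linear system -3x - 2y - 5z = -5, -3x - 2y - 3z = 17, x - 2y - 5z = -53 (e.g. by elimination or Cramer's rule, determinant = -16) gives (-12, -7, 11).

(-12, -7, 11)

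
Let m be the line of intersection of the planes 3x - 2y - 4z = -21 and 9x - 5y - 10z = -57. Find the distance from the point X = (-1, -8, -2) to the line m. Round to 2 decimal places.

Direction of m: (3, -2, -4) × (9, -5, -10) = (0, -6, 3).
A point on m: solving the two plane equations with y = -2 gives (-3, -2, 4).
Taking (-3, -2, 4) on m with direction v = (0, -6, 3): w = X − (-3, -2, 4) = (2, -6, -6), and w × v = (-54, -6, -12).
Distance = |w × v| / |v| = √3096 / √45 ≈ 8.29.

8.29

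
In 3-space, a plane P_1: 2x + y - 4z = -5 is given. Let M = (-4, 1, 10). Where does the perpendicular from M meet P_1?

(0, 3, 2)

Foot = M − λn with λ = (n·M − d)/|n|² = (-47 − (-5))/21 = -2.
Foot = (-4, 1, 10) − (-2)·(2, 1, -4) = (0, 3, 2).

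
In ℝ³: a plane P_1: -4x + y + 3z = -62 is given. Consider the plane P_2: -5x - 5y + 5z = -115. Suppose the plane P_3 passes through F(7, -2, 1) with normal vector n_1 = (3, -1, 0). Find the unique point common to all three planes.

P_3: n_1·r = n_1·F gives 3x - y = 23.
Solving the 3×3 linear system -4x + y + 3z = -62, -5x - 5y + 5z = -115, 3x - y = 23 (e.g. by elimination or Cramer's rule, determinant = 55) gives (9, 4, -10).

(9, 4, -10)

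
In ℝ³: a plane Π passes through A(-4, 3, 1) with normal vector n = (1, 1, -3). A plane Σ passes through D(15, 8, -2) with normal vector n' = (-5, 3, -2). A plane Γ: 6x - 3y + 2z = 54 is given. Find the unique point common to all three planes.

Π: n·r = n·A gives x + y - 3z = -4.
Σ: n'·r = n'·D gives -5x + 3y - 2z = -47.
Solving the 3×3 linear system x + y - 3z = -4, -5x + 3y - 2z = -47, 6x - 3y + 2z = 54 (e.g. by elimination or Cramer's rule, determinant = 7) gives (7, -2, 3).

(7, -2, 3)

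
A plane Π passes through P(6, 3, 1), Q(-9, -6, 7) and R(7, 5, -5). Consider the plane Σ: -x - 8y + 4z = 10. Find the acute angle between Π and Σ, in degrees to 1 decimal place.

PQ = (-15, -9, 6), PR = (1, 2, -6); a normal to Π is PQ × PR = (42, -84, -21).
Using P: Π has equation 42x - 84y - 21z = -21.
cos θ = |n₁·n₂| / (|n₁||n₂|) = |546| / (√9261 · √81).
θ = arccos(0.63041) ≈ 50.9°.

50.9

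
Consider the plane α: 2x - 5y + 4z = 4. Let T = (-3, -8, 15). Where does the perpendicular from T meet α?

(-7, 2, 7)

Foot = T − λn with λ = (n·T − d)/|n|² = (94 − 4)/45 = 2.
Foot = (-3, -8, 15) − 2·(2, -5, 4) = (-7, 2, 7).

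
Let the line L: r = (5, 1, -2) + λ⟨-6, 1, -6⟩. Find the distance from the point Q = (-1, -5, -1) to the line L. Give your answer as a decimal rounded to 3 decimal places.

Taking (5, 1, -2) on L with direction v = (-6, 1, -6): w = Q − (5, 1, -2) = (-6, -6, 1), and w × v = (35, -42, -42).
Distance = |w × v| / |v| = √4753 / √73 ≈ 8.069.

8.069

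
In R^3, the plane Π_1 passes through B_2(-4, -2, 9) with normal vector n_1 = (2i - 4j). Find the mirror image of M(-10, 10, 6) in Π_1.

(2, -14, 6)

Π_1: n_1·r = n_1·B_2 gives 2x - 4y = 0.
λ = (n·M − d)/|n|² = (-60 − 0)/20 = -3.
Reflection = M − 2λn = (-10, 10, 6) − (-6)·(2, -4, 0) = (2, -14, 6).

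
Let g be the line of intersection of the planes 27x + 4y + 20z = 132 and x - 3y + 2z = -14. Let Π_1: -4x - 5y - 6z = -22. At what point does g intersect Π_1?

(8, 4, -5)

Direction of g: (27, 4, 20) × (1, -3, 2) = (68, -34, -85).
A point on g: solving the two plane equations with x = 4 gives (4, 6, 0).
Substitute r = (4, 6, 0) + t(68, -34, -85) into the plane: -46 + 408t = -22, so t = 1/17.
Intersection: (4, 6, 0) + (1/17)·(68, -34, -85) = (8, 4, -5).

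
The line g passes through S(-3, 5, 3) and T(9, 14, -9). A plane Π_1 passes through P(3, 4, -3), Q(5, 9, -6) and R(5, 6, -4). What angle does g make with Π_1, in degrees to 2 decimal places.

A direction vector for g is T − S = (12, 9, -12).
PQ = (2, 5, -3), PR = (2, 2, -1); a normal to Π_1 is PQ × PR = (1, -4, -6).
Using P: Π_1 has equation x - 4y - 6z = 5.
sin θ = |n·v| / (|n||v|) = |48| / (√53 · √369) = 0.34323.
θ ≈ 20.07°.

20.07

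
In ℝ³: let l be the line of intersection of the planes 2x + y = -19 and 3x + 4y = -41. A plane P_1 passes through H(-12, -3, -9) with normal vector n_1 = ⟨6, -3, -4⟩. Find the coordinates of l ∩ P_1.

Direction of l: (2, 1, 0) × (3, 4, 0) = (0, 0, 5).
A point on l: solving the two plane equations with z = -9 gives (-7, -5, -9).
P_1: n_1·r = n_1·H gives 6x - 3y - 4z = -27.
Substitute r = (-7, -5, -9) + t(0, 0, 5) into the plane: 9 + (-20)t = -27, so t = 9/5.
Intersection: (-7, -5, -9) + (9/5)·(0, 0, 5) = (-7, -5, 0).

(-7, -5, 0)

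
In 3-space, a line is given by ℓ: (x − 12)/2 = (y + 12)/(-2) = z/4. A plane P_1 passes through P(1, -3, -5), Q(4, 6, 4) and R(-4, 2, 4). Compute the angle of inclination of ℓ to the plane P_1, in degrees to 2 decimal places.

67.99

ℓ has direction (2, -2, 4) through (12, -12, 0).
PQ = (3, 9, 9), PR = (-5, 5, 9); a normal to P_1 is PQ × PR = (36, -72, 60).
Using P: P_1 has equation 36x - 72y + 60z = -48.
sin θ = |n·v| / (|n||v|) = |456| / (√10080 · √24) = 0.92711.
θ ≈ 67.99°.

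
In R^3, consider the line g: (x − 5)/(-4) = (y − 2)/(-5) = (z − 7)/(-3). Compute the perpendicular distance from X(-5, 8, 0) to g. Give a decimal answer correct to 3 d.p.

g has direction (-4, -5, -3) through (5, 2, 7).
Taking (5, 2, 7) on g with direction v = (-4, -5, -3): w = X − (5, 2, 7) = (-10, 6, -7), and w × v = (-53, -2, 74).
Distance = |w × v| / |v| = √8289 / √50 ≈ 12.876.

12.876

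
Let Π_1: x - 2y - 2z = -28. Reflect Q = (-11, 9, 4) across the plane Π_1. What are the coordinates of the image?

(-9, 5, 0)

λ = (n·Q − d)/|n|² = (-37 − (-28))/9 = -1.
Reflection = Q − 2λn = (-11, 9, 4) − (-2)·(1, -2, -2) = (-9, 5, 0).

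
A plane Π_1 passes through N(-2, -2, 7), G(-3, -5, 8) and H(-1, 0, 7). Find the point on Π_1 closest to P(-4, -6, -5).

(-8, -4, -3)

NG = (-1, -3, 1), NH = (1, 2, 0); a normal to Π_1 is NG × NH = (-2, 1, 1).
Using N: Π_1 has equation -2x + y + z = 9.
Foot = P − λn with λ = (n·P − d)/|n|² = (-3 − 9)/6 = -2.
Foot = (-4, -6, -5) − (-2)·(-2, 1, 1) = (-8, -4, -3).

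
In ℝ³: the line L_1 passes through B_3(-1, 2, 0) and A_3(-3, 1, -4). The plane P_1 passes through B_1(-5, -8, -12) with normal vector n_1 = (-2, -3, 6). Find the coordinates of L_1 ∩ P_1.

(-5, 0, -8)

A direction vector for L_1 is A_3 − B_3 = (-2, -1, -4).
P_1: n_1·r = n_1·B_1 gives -2x - 3y + 6z = -38.
Substitute r = (-1, 2, 0) + t(-2, -1, -4) into the plane: -4 + (-17)t = -38, so t = 2.
Intersection: (-1, 2, 0) + 2·(-2, -1, -4) = (-5, 0, -8).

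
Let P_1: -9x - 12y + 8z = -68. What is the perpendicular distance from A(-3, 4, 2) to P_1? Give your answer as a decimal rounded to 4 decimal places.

n·A − d = (-9)·(-3) + (-12)·(4) + (8)·(2) − (-68) = 63; |n| = √289.
Distance = |63| / √289 = 63/√289 ≈ 3.7059.

3.7059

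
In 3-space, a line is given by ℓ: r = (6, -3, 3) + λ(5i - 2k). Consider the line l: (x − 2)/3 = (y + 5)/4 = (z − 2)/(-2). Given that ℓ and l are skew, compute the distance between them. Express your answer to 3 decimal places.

2.739

l has direction (3, 4, -2) through (2, -5, 2).
Common perpendicular direction n = (5, 0, -2) × (3, 4, -2) = (8, 4, 20).
With w = (2, -5, 2) − (6, -3, 3) = (-4, -2, -1), w · n = -60.
Distance = |w · n| / |n| = |-60| / √480 ≈ 2.739.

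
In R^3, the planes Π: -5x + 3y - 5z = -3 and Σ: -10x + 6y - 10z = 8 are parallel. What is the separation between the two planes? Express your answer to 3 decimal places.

0.911

Rescale Σ by 1/2: -5x + 3y - 5z = 4. Then distance = |-3 − 4| / √59 ≈ 0.911.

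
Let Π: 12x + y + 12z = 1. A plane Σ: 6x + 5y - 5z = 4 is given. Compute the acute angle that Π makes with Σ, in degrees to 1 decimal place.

83.8

cos θ = |n₁·n₂| / (|n₁||n₂|) = |17| / (√289 · √86).
θ = arccos(0.10783) ≈ 83.8°.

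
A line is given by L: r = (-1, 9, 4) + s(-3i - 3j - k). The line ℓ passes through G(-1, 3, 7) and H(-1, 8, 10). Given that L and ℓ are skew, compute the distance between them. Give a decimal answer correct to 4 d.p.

A direction vector for ℓ is H − G = (0, 5, 3).
Common perpendicular direction n = (-3, -3, -1) × (0, 5, 3) = (-4, 9, -15).
With w = (-1, 3, 7) − (-1, 9, 4) = (0, -6, 3), w · n = -99.
Distance = |w · n| / |n| = |-99| / √322 ≈ 5.5171.

5.5171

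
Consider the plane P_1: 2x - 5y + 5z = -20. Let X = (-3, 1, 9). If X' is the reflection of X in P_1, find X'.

(-7, 11, -1)

λ = (n·X − d)/|n|² = (34 − (-20))/54 = 1.
Reflection = X − 2λn = (-3, 1, 9) − 2·(2, -5, 5) = (-7, 11, -1).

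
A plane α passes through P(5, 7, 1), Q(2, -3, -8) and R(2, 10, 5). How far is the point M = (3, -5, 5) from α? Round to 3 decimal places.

PQ = (-3, -10, -9), PR = (-3, 3, 4); a normal to α is PQ × PR = (-13, 39, -39).
Using P: α has equation -13x + 39y - 39z = 169.
n·M − d = (-13)·(3) + (39)·(-5) + (-39)·(5) − 169 = -598; |n| = √3211.
Distance = |-598| / √3211 = 598/√3211 ≈ 10.553.

10.553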